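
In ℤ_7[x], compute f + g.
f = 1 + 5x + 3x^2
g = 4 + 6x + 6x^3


Add coefficients mod 7:
x^0: 1 + 4 = 5 (mod 7)
x^1: 5 + 6 = 4 (mod 7)
x^2: 3 + 0 = 3 (mod 7)
x^3: 0 + 6 = 6 (mod 7)
Result: 5 + 4x + 3x^2 + 6x^3

f + g = 5 + 4x + 3x^2 + 6x^3


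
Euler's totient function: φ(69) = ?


Factor n: 69 = 3 × 23
φ(n) = n · ∏(1 - 1/p) over distinct primes p | n
φ(69) = 69 · (1 - 1/3) · (1 - 1/23) = 44

φ(69) = 44


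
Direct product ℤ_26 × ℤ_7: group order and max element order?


|ℤ_26 × ℤ_7| = 26 × 7 = 182
Max element order = lcm(26,7) = 182
Cyclic? Yes (gcd=1)

|ℤ_26×ℤ_7| = 182, max element order = 182


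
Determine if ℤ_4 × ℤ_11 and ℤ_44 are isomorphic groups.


Comparing ℤ_4 × ℤ_11 and ℤ_44:
gcd(4,11) = 1, so ℤ_4 × ℤ_11 ≅ ℤ_44 (CRT)

Yes, ℤ_4 × ℤ_11 ≅ ℤ_44


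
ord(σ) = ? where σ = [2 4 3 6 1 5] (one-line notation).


Cycle decomposition: (1 2 4 6 5)
Cycle lengths: 5
Order = lcm(5) = 5

ord(σ) = 5


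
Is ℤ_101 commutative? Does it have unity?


ℤ_101 is a commutative ring with unity 1; 101 is prime, so ℤ_101 is a field (hence an integral domain)
Commutative: Yes
Integral domain: Yes
Has unity: Yes

ℤ_101: Commutative=Yes, Unity=Yes


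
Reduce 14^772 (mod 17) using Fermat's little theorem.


Fermat's little theorem: if p is prime and gcd(a,p)=1, then a^(p-1) ≡ 1 (mod p)
p = 17 is prime, gcd(14,17) = 1
Reduce exponent: 772 mod 16 = 4
So 14^772 ≡ 14^4 (mod 17)
14^4 mod 17 = 13

14^772 ≡ 13 (mod 17)


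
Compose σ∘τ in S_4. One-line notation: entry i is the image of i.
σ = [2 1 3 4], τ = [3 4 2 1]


σ∘τ: apply τ first, then σ
1 →τ 3 →σ 3
2 →τ 4 →σ 4
3 →τ 2 →σ 1
4 →τ 1 →σ 2

σ∘τ = [3 4 1 2]


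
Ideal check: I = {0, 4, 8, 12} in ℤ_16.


Check ideal conditions for I = {0, 4, 8, 12} in ℤ_16:
(1) I is an additive subgroup? Yes
(2) For r ∈ ℤ_16 and a ∈ I: r·a ∈ I? Yes

Yes, I is an ideal of ℤ_16


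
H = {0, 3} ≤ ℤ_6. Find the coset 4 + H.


4 + H = {4 + h (mod 6) : h ∈ H}
4+0=4, 4+3=1
4 + H = {1, 4} = 1 + H

4 + H = {1, 4}


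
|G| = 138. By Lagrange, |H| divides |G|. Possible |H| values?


Lagrange's theorem: |H| divides |G|
|G| = 138
Divisors of 138: 1, 2, 3, 6, 23, 46, 69, 138

Possible subgroup orders: {1, 2, 3, 6, 23, 46, 69, 138}


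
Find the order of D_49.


|D_n| = 2n (n rotations and n reflections)
|D_49| = 2×49 = 98

|D_49| = 98


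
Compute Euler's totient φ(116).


Factor n: 116 = 2^2 × 29
φ(n) = n · ∏(1 - 1/p) over distinct primes p | n
φ(116) = 116 · (1 - 1/2) · (1 - 1/29) = 56

φ(116) = 56


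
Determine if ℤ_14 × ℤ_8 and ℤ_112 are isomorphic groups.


Comparing ℤ_14 × ℤ_8 and ℤ_112:
gcd(14,8) = 2 ≠ 1. Max element order in ℤ_14×ℤ_8 is lcm(14,8) = 56 < 112, so it has no element of order 112

No, ℤ_14 × ℤ_8 ≇ ℤ_112


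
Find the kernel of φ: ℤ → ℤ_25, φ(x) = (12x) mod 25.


Kernel = preimage of identity
ker(φ) = {x ∈ ℤ : 12x ≡ 0 (mod 25)}. gcd(12,25) = 1, so 12x ≡ 0 (mod 25) ⟺ x ≡ 0 (mod 25/1 = 25). Hence ker(φ) = 25ℤ

ker(φ) = 25ℤ


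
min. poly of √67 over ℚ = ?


√67 satisfies x² - 67 = 0, irreducible over ℚ since 67 is squarefree

Minimal polynomial: x² - 67


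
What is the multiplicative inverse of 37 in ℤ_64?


Use the extended Euclidean algorithm to write 1 = 37·s + 64·t; then s mod 64 is the inverse.
Euclidean algorithm:
  37 = 0·64 + 37
  64 = 1·37 + 27
  37 = 1·27 + 10
  27 = 2·10 + 7
  10 = 1·7 + 3
  7 = 2·3 + 1
  3 = 3·1 + 0
gcd(37,64) = 1
Back-substitution gives: 37·(-19) + 64·(11) = 1
So 37⁻¹ ≡ -19 ≡ 45 (mod 64)
Check: 37 × 45 = 1665 ≡ 1 (mod 64) ✓

37⁻¹ ≡ 45 (mod 64)


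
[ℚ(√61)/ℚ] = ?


√61 has minimal polynomial x² - 61 (irreducible over ℚ since 61 is squarefree)

[ℚ(√61)/ℚ] = 2


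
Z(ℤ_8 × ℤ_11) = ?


Z(G) = {g ∈ G | gx = xg for all x ∈ G}
Direct product of abelian groups is abelian, so Z(G) = G

Z(ℤ_8 × ℤ_11) = ℤ_8 × ℤ_11


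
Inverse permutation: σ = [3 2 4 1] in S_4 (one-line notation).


To find σ⁻¹, swap domain and range:
σ(1) = 3 → σ⁻¹(3) = 1
σ(2) = 2 → σ⁻¹(2) = 2
σ(3) = 4 → σ⁻¹(4) = 3
σ(4) = 1 → σ⁻¹(1) = 4

σ⁻¹ = [4 2 1 3]


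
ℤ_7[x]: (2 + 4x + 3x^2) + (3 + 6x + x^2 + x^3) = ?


Add coefficients mod 7:
x^0: 2 + 3 = 5 (mod 7)
x^1: 4 + 6 = 3 (mod 7)
x^2: 3 + 1 = 4 (mod 7)
x^3: 0 + 1 = 1 (mod 7)
Result: 5 + 3x + 4x^2 + x^3

f + g = 5 + 3x + 4x^2 + x^3


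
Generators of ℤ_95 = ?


g generates ℤ_n iff gcd(g,n) = 1
Prime factors of 95: 5, 19
Generators are g ∈ {1,...,94} not divisible by any of these primes.
Generators: {1, 2, 3, 4, 6, 7, 8, 9, 11, 12, 13, 14, 16, 17, 18, 21, 22, 23, 24, 26, 27, 28, 29, 31, 32, 33, 34, 36, 37, 39, 41, 42, 43, 44, 46, 47, 48, 49, 51, 52, 53, 54, 56, 58, 59, 61, 62, 63, 64, 66, 67, 68, 69, 71, 72, 73, 74, 77, 78, 79, 81, 82, 83, 84, 86, 87, 88, 89, 91, 92, 93, 94}
Number of generators = φ(95) = 72

Generators of ℤ_95 = {1, 2, 3, 4, 6, 7, 8, 9, 11, 12, 13, 14, 16, 17, 18, 21, 22, 23, 24, 26, 27, 28, 29, 31, 32, 33, 34, 36, 37, 39, 41, 42, 43, 44, 46, 47, 48, 49, 51, 52, 53, 54, 56, 58, 59, 61, 62, 63, 64, 66, 67, 68, 69, 71, 72, 73, 74, 77, 78, 79, 81, 82, 83, 84, 86, 87, 88, 89, 91, 92, 93, 94}


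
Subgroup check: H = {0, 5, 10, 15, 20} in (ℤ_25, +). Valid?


Subgroup test for H = {0, 5, 10, 15, 20} in (ℤ_25, +):
(1) 0 ∈ H? Yes
(2) Closure: for all a,b ∈ H, (a+b) mod 25 ∈ H? Yes
(3) Inverses: for all a ∈ H, -a mod 25 ∈ H? Yes

Yes, H is a subgroup of ℤ_25


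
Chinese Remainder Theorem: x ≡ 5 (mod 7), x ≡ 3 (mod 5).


m₁ = 7, m₂ = 5, gcd = 1, so CRT applies. M = m₁·m₂ = 35
Let M₁ = M/m₁ = 5, M₂ = M/m₂ = 7
Find y₁ ≡ M₁⁻¹ (mod m₁): 5⁻¹ ≡ 3 (mod 7)
Find y₂ ≡ M₂⁻¹ (mod m₂): 7⁻¹ ≡ 3 (mod 5)
x = a₁·M₁·y₁ + a₂·M₂·y₂ = 5·5·3 + 3·7·3 = 138
Reduce mod 35: x ≡ 33
Check: 33 mod 7 = 5 ✓, 33 mod 5 = 3 ✓

x ≡ 33 (mod 35)


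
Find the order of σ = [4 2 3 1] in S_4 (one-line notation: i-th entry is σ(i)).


Cycle decomposition: (1 4)
Cycle lengths: 2
Order = lcm(2) = 2

ord(σ) = 2


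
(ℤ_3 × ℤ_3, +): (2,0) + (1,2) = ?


Operation: componentwise addition mod (3, 3)
(2,0) + (1,2) = ((a₁+b₁) mod 3, (a₂+b₂) mod 3) with a = (2,0), b = (1,2)

(2,0) + (1,2) = (0,2)


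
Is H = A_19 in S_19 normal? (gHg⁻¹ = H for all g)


H = A_19 in S_19
A_19 has index 2 in S_19, and every subgroup of index 2 is normal

Yes, normal subgroup


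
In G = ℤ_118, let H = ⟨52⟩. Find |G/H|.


|⟨52⟩| = n / gcd(52, 118) = 118 / 2 = 59
H is normal (ℤ_118 is abelian).
|G/H| = |G| / |H| = 118 / 59 = 2

|G/H| = 2


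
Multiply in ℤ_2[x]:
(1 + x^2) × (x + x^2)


Expand and collect like terms; reduce coefficients mod 2:
x^0: 1·0 = 0 ≡ 0 (mod 2)
x^1: 1·1 + 0·0 = 1 ≡ 1 (mod 2)
x^2: 1·1 + 0·1 + 1·0 = 1 ≡ 1 (mod 2)
x^3: 0·1 + 1·1 = 1 ≡ 1 (mod 2)
x^4: 1·1 = 1 ≡ 1 (mod 2)
Result: x + x^2 + x^3 + x^4

f · g = x + x^2 + x^3 + x^4


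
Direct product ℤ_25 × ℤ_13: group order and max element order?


|ℤ_25 × ℤ_13| = 25 × 13 = 325
Max element order = lcm(25,13) = 325
Cyclic? Yes (gcd=1)

|ℤ_25×ℤ_13| = 325, max element order = 325


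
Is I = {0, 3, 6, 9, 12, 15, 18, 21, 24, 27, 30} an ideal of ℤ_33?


Check ideal conditions for I = {0, 3, 6, 9, 12, 15, 18, 21, 24, 27, 30} in ℤ_33:
(1) I is an additive subgroup? Yes
(2) For r ∈ ℤ_33 and a ∈ I: r·a ∈ I? Yes

Yes, I is an ideal of ℤ_33


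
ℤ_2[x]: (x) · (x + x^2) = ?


Expand and collect like terms; reduce coefficients mod 2:
x^0: 0·0 = 0 ≡ 0 (mod 2)
x^1: 0·1 + 1·0 = 0 ≡ 0 (mod 2)
x^2: 0·1 + 1·1 = 1 ≡ 1 (mod 2)
x^3: 1·1 = 1 ≡ 1 (mod 2)
Result: x^2 + x^3

f · g = x^2 + x^3


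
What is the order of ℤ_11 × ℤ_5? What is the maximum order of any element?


|ℤ_11 × ℤ_5| = 11 × 5 = 55
Max element order = lcm(11,5) = 55
Cyclic? Yes (gcd=1)

|ℤ_11×ℤ_5| = 55, max element order = 55


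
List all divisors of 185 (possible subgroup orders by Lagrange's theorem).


Lagrange's theorem: |H| divides |G|
|G| = 185
Divisors of 185: 1, 5, 37, 185

Possible subgroup orders: {1, 5, 37, 185}


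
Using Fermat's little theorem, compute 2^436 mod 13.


Fermat's little theorem: if p is prime and gcd(a,p)=1, then a^(p-1) ≡ 1 (mod p)
p = 13 is prime, gcd(2,13) = 1
Reduce exponent: 436 mod 12 = 4
So 2^436 ≡ 2^4 (mod 13)
2^4 mod 13 = 3

2^436 ≡ 3 (mod 13)


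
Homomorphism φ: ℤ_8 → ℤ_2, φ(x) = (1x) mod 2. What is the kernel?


Kernel = preimage of identity
ker(φ) = {x ∈ ℤ_8 : 1x ≡ 0 (mod 2)}. Since 2 | 8, φ is well-defined. The kernel is the cyclic subgroup ⟨2⟩ of ℤ_8 (order 4), i.e. {0, 2, 4, 6}

ker(φ) = {0, 2, 4, 6}


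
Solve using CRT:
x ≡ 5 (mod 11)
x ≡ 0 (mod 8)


m₁ = 11, m₂ = 8, gcd = 1, so CRT applies. M = m₁·m₂ = 88
Let M₁ = M/m₁ = 8, M₂ = M/m₂ = 11
Find y₁ ≡ M₁⁻¹ (mod m₁): 8⁻¹ ≡ 7 (mod 11)
Find y₂ ≡ M₂⁻¹ (mod m₂): 11⁻¹ ≡ 3 (mod 8)
x = a₁·M₁·y₁ + a₂·M₂·y₂ = 5·8·7 + 0·11·3 = 280
Reduce mod 88: x ≡ 16
Check: 16 mod 11 = 5 ✓, 16 mod 8 = 0 ✓

x ≡ 16 (mod 88)


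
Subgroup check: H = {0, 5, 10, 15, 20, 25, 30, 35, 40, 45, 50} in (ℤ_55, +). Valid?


Subgroup test for H = {0, 5, 10, 15, 20, 25, 30, 35, 40, 45, 50} in (ℤ_55, +):
(1) 0 ∈ H? Yes
(2) Closure: for all a,b ∈ H, (a+b) mod 55 ∈ H? Yes
(3) Inverses: for all a ∈ H, -a mod 55 ∈ H? Yes

Yes, H is a subgroup of ℤ_55


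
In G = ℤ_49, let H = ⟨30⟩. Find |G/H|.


|⟨30⟩| = n / gcd(30, 49) = 49 / 1 = 49
H is normal (ℤ_49 is abelian).
|G/H| = |G| / |H| = 49 / 49 = 1

|G/H| = 1


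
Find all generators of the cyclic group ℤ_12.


g generates ℤ_n iff gcd(g,n) = 1
Checking each g ∈ {1,...,11}:
gcd(1,12) = 1
gcd(2,12) = 2
gcd(3,12) = 3
gcd(4,12) = 4
gcd(5,12) = 1
gcd(6,12) = 6
gcd(7,12) = 1
gcd(8,12) = 4
gcd(9,12) = 3
gcd(10,12) = 2
gcd(11,12) = 1
Generators: {1, 5, 7, 11}
Number of generators = φ(12) = 4

Generators of ℤ_12 = {1, 5, 7, 11}


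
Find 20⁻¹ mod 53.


Use the extended Euclidean algorithm to write 1 = 20·s + 53·t; then s mod 53 is the inverse.
Euclidean algorithm:
  20 = 0·53 + 20
  53 = 2·20 + 13
  20 = 1·13 + 7
  13 = 1·7 + 6
  7 = 1·6 + 1
  6 = 6·1 + 0
gcd(20,53) = 1
Back-substitution gives: 20·(8) + 53·(-3) = 1
So 20⁻¹ ≡ 8 ≡ 8 (mod 53)
Check: 20 × 8 = 160 ≡ 1 (mod 53) ✓

20⁻¹ ≡ 8 (mod 53)


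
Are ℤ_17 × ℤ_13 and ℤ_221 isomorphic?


Comparing ℤ_17 × ℤ_13 and ℤ_221:
gcd(17,13) = 1, so ℤ_17 × ℤ_13 ≅ ℤ_221 (CRT)

Yes, ℤ_17 × ℤ_13 ≅ ℤ_221


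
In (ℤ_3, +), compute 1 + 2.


Operation: addition mod 3
1 + 2 = (a + b) mod 3 with a = 1, b = 2

1 + 2 = 0


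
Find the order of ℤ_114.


ℤ_n has n elements.

|ℤ_114| = 114


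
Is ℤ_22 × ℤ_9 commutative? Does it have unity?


Direct product ring; commutative with unity (1,1); but (1,0)·(0,1) = (0,0) gives zero divisors, so not an integral domain
Commutative: Yes
Integral domain: No
Has unity: Yes

ℤ_22 × ℤ_9: Commutative=Yes, Unity=Yes


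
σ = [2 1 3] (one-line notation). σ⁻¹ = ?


To find σ⁻¹, swap domain and range:
σ(1) = 2 → σ⁻¹(2) = 1
σ(2) = 1 → σ⁻¹(1) = 2
σ(3) = 3 → σ⁻¹(3) = 3

σ⁻¹ = [2 1 3]


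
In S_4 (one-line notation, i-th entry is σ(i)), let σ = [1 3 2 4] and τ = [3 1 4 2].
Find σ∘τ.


σ∘τ: apply τ first, then σ
1 →τ 3 →σ 2
2 →τ 1 →σ 1
3 →τ 4 →σ 4
4 →τ 2 →σ 3

σ∘τ = [2 1 4 3]


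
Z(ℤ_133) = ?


Z(G) = {g ∈ G | gx = xg for all x ∈ G}
ℤ_133 is abelian, so Z(G) = G

Z(ℤ_133) = ℤ_133


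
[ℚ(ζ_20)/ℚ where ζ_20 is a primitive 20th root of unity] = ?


[ℚ(ζ_n):ℚ] = deg Φ_n(x) = φ(n). Here φ(20) = 8

[ℚ(ζ_20)/ℚ where ζ_20 is a primitive 20th root of unity] = 8


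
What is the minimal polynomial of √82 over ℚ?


√82 satisfies x² - 82 = 0, irreducible over ℚ since 82 is squarefree

Minimal polynomial: x² - 82


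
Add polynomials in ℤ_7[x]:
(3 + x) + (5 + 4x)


Add coefficients mod 7:
x^0: 3 + 5 = 1 (mod 7)
x^1: 1 + 4 = 5 (mod 7)
Result: 1 + 5x

f + g = 1 + 5x


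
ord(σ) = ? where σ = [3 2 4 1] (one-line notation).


Cycle decomposition: (1 3 4)
Cycle lengths: 3
Order = lcm(3) = 3

ord(σ) = 3


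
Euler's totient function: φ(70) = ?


Factor n: 70 = 2 × 5 × 7
φ(n) = n · ∏(1 - 1/p) over distinct primes p | n
φ(70) = 70 · (1 - 1/2) · (1 - 1/5) · (1 - 1/7) = 24

φ(70) = 24


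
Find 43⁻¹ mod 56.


Use the extended Euclidean algorithm to write 1 = 43·s + 56·t; then s mod 56 is the inverse.
Euclidean algorithm:
  43 = 0·56 + 43
  56 = 1·43 + 13
  43 = 3·13 + 4
  13 = 3·4 + 1
  4 = 4·1 + 0
gcd(43,56) = 1
Back-substitution gives: 43·(-13) + 56·(10) = 1
So 43⁻¹ ≡ -13 ≡ 43 (mod 56)
Check: 43 × 43 = 1849 ≡ 1 (mod 56) ✓

43⁻¹ ≡ 43 (mod 56)


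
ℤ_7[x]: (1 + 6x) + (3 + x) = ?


Add coefficients mod 7:
x^0: 1 + 3 = 4 (mod 7)
x^1: 6 + 1 = 0 (mod 7)
Result: 4

f + g = 4


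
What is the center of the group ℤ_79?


Z(G) = {g ∈ G | gx = xg for all x ∈ G}
ℤ_79 is abelian, so Z(G) = G

Z(ℤ_79) = ℤ_79


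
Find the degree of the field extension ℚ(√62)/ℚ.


√62 has minimal polynomial x² - 62 (irreducible over ℚ since 62 is squarefree)

[ℚ(√62)/ℚ] = 2


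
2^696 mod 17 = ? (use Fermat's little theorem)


Fermat's little theorem: if p is prime and gcd(a,p)=1, then a^(p-1) ≡ 1 (mod p)
p = 17 is prime, gcd(2,17) = 1
Reduce exponent: 696 mod 16 = 8
So 2^696 ≡ 2^8 (mod 17)
2^8 mod 17 = 1

2^696 ≡ 1 (mod 17)


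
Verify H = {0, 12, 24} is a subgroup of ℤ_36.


Subgroup test for H = {0, 12, 24} in (ℤ_36, +):
(1) 0 ∈ H? Yes
(2) Closure: for all a,b ∈ H, (a+b) mod 36 ∈ H? Yes
(3) Inverses: for all a ∈ H, -a mod 36 ∈ H? Yes

Yes, H is a subgroup of ℤ_36


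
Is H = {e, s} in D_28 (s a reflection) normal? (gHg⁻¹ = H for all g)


H = {e, s} in D_28 (s a reflection)
r·s·r⁻¹ = sr⁻² ≠ s for n ≥ 3, so {e, s} is not closed under conjugation

No, not a normal subgroup


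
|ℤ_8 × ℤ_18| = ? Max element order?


|ℤ_8 × ℤ_18| = 8 × 18 = 144
Max element order = lcm(8,18) = 72
Cyclic? No (gcd=2)

|ℤ_8×ℤ_18| = 144, max element order = 72


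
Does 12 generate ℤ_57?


g generates ℤ_n iff gcd(g, n) = 1
gcd(12, 57) = 3
Since gcd = 3 ≠ 1, ⟨12⟩ has order 19 < 57, so 12 is not a generator.

No, 12 does not generate ℤ_57


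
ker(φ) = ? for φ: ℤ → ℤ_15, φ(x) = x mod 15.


Kernel = preimage of identity
ker(φ) = {x ∈ ℤ : x ≡ 0 (mod 15)} = 15ℤ = {0, ±15, ±30, ...}

ker(φ) = 15ℤ


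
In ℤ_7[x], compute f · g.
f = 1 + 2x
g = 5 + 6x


Expand and collect like terms; reduce coefficients mod 7:
x^0: 1·5 = 5 ≡ 5 (mod 7)
x^1: 1·6 + 2·5 = 16 ≡ 2 (mod 7)
x^2: 2·6 = 12 ≡ 5 (mod 7)
Result: 5 + 2x + 5x^2

f · g = 5 + 2x + 5x^2


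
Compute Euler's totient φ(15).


φ(n) = count of k ∈ {1,...,n} with gcd(k,n)=1
Coprimes to 15: {1, 2, 4, 7, 8, 11, 13, 14}
Count: 8

φ(15) = 8


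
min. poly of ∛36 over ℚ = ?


∛36 satisfies x³ - 36 = 0, irreducible over ℚ (no rational root; 36 is not a perfect cube)

Minimal polynomial: x³ - 36


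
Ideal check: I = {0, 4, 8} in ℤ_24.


Check ideal conditions for I = {0, 4, 8} in ℤ_24:
(1) I is an additive subgroup? No
(2) For r ∈ ℤ_24 and a ∈ I: r·a ∈ I? No  [counterexample: r=2, a=8, r·a mod 24 = 16 ∉ I]

No, I is not an ideal of ℤ_24


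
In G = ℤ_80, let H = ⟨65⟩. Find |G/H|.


|⟨65⟩| = n / gcd(65, 80) = 80 / 5 = 16
H is normal (ℤ_80 is abelian).
|G/H| = |G| / |H| = 80 / 16 = 5

|G/H| = 5


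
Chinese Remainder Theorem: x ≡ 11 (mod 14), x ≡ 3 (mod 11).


m₁ = 14, m₂ = 11, gcd = 1, so CRT applies. M = m₁·m₂ = 154
Let M₁ = M/m₁ = 11, M₂ = M/m₂ = 14
Find y₁ ≡ M₁⁻¹ (mod m₁): 11⁻¹ ≡ 9 (mod 14)
Find y₂ ≡ M₂⁻¹ (mod m₂): 14⁻¹ ≡ 4 (mod 11)
x = a₁·M₁·y₁ + a₂·M₂·y₂ = 11·11·9 + 3·14·4 = 1257
Reduce mod 154: x ≡ 25
Check: 25 mod 14 = 11 ✓, 25 mod 11 = 3 ✓

x ≡ 25 (mod 154)


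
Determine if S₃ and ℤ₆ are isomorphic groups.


Comparing S₃ and ℤ₆:
S₃ is non-abelian, ℤ₆ is abelian

No, S₃ ≇ ℤ₆


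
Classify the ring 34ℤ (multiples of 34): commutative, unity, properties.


34ℤ is a commutative ring under +,× but has no multiplicative identity (1 ∉ 34ℤ); it has no zero divisors, but without unity it is not an integral domain
Commutative: Yes
Integral domain: No
Has unity: No

34ℤ (multiples of 34): Commutative=Yes, Unity=No


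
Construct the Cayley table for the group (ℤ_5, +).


Elements: {0, 1, 2, 3, 4}
Operation: addition mod 5
Entry (a, b) = (a + b) mod 5

Cayley table:
  | 0 | 1 | 2 | 3 | 4
0 | 0 | 1 | 2 | 3 | 4
1 | 1 | 2 | 3 | 4 | 0
2 | 2 | 3 | 4 | 0 | 1
3 | 3 | 4 | 0 | 1 | 2
4 | 4 | 0 | 1 | 2 | 3


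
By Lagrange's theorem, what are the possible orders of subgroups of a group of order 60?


Lagrange's theorem: |H| divides |G|
|G| = 60
Divisors of 60: 1, 2, 3, 4, 5, 6, 10, 12, 15, 20, 30, 60

Possible subgroup orders: {1, 2, 3, 4, 5, 6, 10, 12, 15, 20, 30, 60}


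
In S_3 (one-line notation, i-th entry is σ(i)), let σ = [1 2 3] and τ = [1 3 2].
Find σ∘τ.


σ∘τ: apply τ first, then σ
1 →τ 1 →σ 1
2 →τ 3 →σ 3
3 →τ 2 →σ 2

σ∘τ = [1 3 2]


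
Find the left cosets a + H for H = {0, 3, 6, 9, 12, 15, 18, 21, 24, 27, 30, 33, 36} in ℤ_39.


H = {0, 3, 6, 9, 12, 15, 18, 21, 24, 27, 30, 33, 36}, |H| = 13
Number of cosets = |G|/|H| = 39/13 = 3
0 + H = {0, 3, 6, 9, 12, 15, 18, 21, 24, 27, 30, 33, 36}
1 + H = {1, 4, 7, 10, 13, 16, 19, 22, 25, 28, 31, 34, 37}
2 + H = {2, 5, 8, 11, 14, 17, 20, 23, 26, 29, 32, 35, 38}

Cosets: 0+H={0,3,6,9,12,15,18,21,24,27,30,33,36}; 1+H={1,4,7,10,13,16,19,22,25,28,31,34,37}; 2+H={2,5,8,11,14,17,20,23,26,29,32,35,38}


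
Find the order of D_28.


|D_n| = 2n (n rotations and n reflections)
|D_28| = 2×28 = 56

|D_28| = 56


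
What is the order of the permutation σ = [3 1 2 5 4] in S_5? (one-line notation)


Cycle decomposition: (1 3 2) (4 5)
Cycle lengths: 3, 2
Order = lcm(3, 2) = 6

ord(σ) = 6


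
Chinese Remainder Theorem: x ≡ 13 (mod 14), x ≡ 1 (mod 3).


m₁ = 14, m₂ = 3, gcd = 1, so CRT applies. M = m₁·m₂ = 42
Let M₁ = M/m₁ = 3, M₂ = M/m₂ = 14
Find y₁ ≡ M₁⁻¹ (mod m₁): 3⁻¹ ≡ 5 (mod 14)
Find y₂ ≡ M₂⁻¹ (mod m₂): 14⁻¹ ≡ 2 (mod 3)
x = a₁·M₁·y₁ + a₂·M₂·y₂ = 13·3·5 + 1·14·2 = 223
Reduce mod 42: x ≡ 13
Check: 13 mod 14 = 13 ✓, 13 mod 3 = 1 ✓

x ≡ 13 (mod 42)


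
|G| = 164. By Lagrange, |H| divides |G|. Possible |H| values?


Lagrange's theorem: |H| divides |G|
|G| = 164
Divisors of 164: 1, 2, 4, 41, 82, 164

Possible subgroup orders: {1, 2, 4, 41, 82, 164}


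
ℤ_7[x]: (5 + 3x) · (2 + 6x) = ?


Expand and collect like terms; reduce coefficients mod 7:
x^0: 5·2 = 10 ≡ 3 (mod 7)
x^1: 5·6 + 3·2 = 36 ≡ 1 (mod 7)
x^2: 3·6 = 18 ≡ 4 (mod 7)
Result: 3 + x + 4x^2

f · g = 3 + x + 4x^2


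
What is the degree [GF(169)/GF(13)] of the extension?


GF(169) = GF(13^2), so the extension degree is 2

[GF(169)/GF(13)] = 2


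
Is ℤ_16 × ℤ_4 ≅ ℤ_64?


Comparing ℤ_16 × ℤ_4 and ℤ_64:
gcd(16,4) = 4 ≠ 1. Max element order in ℤ_16×ℤ_4 is lcm(16,4) = 16 < 64, so it has no element of order 64

No, ℤ_16 × ℤ_4 ≇ ℤ_64


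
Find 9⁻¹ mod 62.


Use the extended Euclidean algorithm to write 1 = 9·s + 62·t; then s mod 62 is the inverse.
Euclidean algorithm:
  9 = 0·62 + 9
  62 = 6·9 + 8
  9 = 1·8 + 1
  8 = 8·1 + 0
gcd(9,62) = 1
Back-substitution gives: 9·(7) + 62·(-1) = 1
So 9⁻¹ ≡ 7 ≡ 7 (mod 62)
Check: 9 × 7 = 63 ≡ 1 (mod 62) ✓

9⁻¹ ≡ 7 (mod 62)


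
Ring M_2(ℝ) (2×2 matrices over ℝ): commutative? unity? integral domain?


Matrix multiplication is non-commutative for n ≥ 2; the identity matrix I is the unity; singular matrices give zero divisors, so not an integral domain
Commutative: No
Integral domain: No
Has unity: Yes

M_2(ℝ) (2×2 matrices over ℝ): Commutative=No, Unity=Yes


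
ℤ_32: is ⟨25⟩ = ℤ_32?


g generates ℤ_n iff gcd(g, n) = 1
gcd(25, 32) = 1
Since gcd = 1, 25 is a generator.

Yes, 25 generates ℤ_32


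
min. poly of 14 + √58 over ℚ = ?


Let α = 14 + √58. Then α - 14 = √58, so (α - 14)² = 58, giving α² - 28α + 138 = 0. Degree 2 and α ∉ ℚ, so this is the minimal polynomial.

Minimal polynomial: x² - 28x + 138


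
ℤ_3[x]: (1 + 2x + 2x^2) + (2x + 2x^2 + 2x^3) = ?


Add coefficients mod 3:
x^0: 1 + 0 = 1 (mod 3)
x^1: 2 + 2 = 1 (mod 3)
x^2: 2 + 2 = 1 (mod 3)
x^3: 0 + 2 = 2 (mod 3)
Result: 1 + x + x^2 + 2x^3

f + g = 1 + x + x^2 + 2x^3


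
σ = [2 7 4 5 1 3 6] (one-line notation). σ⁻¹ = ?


To find σ⁻¹, swap domain and range:
σ(1) = 2 → σ⁻¹(2) = 1
σ(2) = 7 → σ⁻¹(7) = 2
σ(3) = 4 → σ⁻¹(4) = 3
σ(4) = 5 → σ⁻¹(5) = 4
σ(5) = 1 → σ⁻¹(1) = 5
σ(6) = 3 → σ⁻¹(3) = 6
σ(7) = 6 → σ⁻¹(6) = 7

σ⁻¹ = [5 1 6 3 4 7 2]


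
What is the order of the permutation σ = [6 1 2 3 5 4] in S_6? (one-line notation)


Cycle decomposition: (1 6 4 3 2)
Cycle lengths: 5
Order = lcm(5) = 5

ord(σ) = 5


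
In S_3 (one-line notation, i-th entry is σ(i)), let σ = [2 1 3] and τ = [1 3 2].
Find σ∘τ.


σ∘τ: apply τ first, then σ
1 →τ 1 →σ 2
2 →τ 3 →σ 3
3 →τ 2 →σ 1

σ∘τ = [2 3 1]


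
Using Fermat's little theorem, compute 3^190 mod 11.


Fermat's little theorem: if p is prime and gcd(a,p)=1, then a^(p-1) ≡ 1 (mod p)
p = 11 is prime, gcd(3,11) = 1
Reduce exponent: 190 mod 10 = 0
So 3^190 ≡ 3^0 (mod 11)
3^0 = 1

3^190 ≡ 1 (mod 11)


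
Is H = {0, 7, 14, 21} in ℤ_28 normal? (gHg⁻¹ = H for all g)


H = {0, 7, 14, 21} in ℤ_28
ℤ_28 is abelian; every subgroup of an abelian group is normal

Yes, normal subgroup


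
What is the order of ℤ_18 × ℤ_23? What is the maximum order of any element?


|ℤ_18 × ℤ_23| = 18 × 23 = 414
Max element order = lcm(18,23) = 414
Cyclic? Yes (gcd=1)

|ℤ_18×ℤ_23| = 414, max element order = 414


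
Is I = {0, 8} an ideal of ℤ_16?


Check ideal conditions for I = {0, 8} in ℤ_16:
(1) I is an additive subgroup? Yes
(2) For r ∈ ℤ_16 and a ∈ I: r·a ∈ I? Yes

Yes, I is an ideal of ℤ_16


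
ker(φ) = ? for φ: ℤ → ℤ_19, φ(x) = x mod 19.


Kernel = preimage of identity
ker(φ) = {x ∈ ℤ : x ≡ 0 (mod 19)} = 19ℤ = {0, ±19, ±38, ...}

ker(φ) = 19ℤ


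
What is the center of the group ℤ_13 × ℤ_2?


Z(G) = {g ∈ G | gx = xg for all x ∈ G}
Direct product of abelian groups is abelian, so Z(G) = G

Z(ℤ_13 × ℤ_2) = ℤ_13 × ℤ_2


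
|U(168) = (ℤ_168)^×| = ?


U(n) is the group of units mod n; |U(n)| = φ(n)
|U(168)| = φ(168) = 48

|U(168) = (ℤ_168)^×| = 48


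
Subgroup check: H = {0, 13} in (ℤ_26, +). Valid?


Subgroup test for H = {0, 13} in (ℤ_26, +):
(1) 0 ∈ H? Yes
(2) Closure: for all a,b ∈ H, (a+b) mod 26 ∈ H? Yes
(3) Inverses: for all a ∈ H, -a mod 26 ∈ H? Yes

Yes, H is a subgroup of ℤ_26


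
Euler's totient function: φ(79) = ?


Factor n: 79 = 79
φ(n) = n · ∏(1 - 1/p) over distinct primes p | n
φ(79) = 79 · (1 - 1/79) = 78

φ(79) = 78


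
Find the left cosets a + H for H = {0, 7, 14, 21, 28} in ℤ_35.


H = {0, 7, 14, 21, 28}, |H| = 5
Number of cosets = |G|/|H| = 35/5 = 7
0 + H = {0, 7, 14, 21, 28}
1 + H = {1, 8, 15, 22, 29}
2 + H = {2, 9, 16, 23, 30}
3 + H = {3, 10, 17, 24, 31}
4 + H = {4, 11, 18, 25, 32}
5 + H = {5, 12, 19, 26, 33}
6 + H = {6, 13, 20, 27, 34}

Cosets: 0+H={0,7,14,21,28}; 1+H={1,8,15,22,29}; 2+H={2,9,16,23,30}; 3+H={3,10,17,24,31}; 4+H={4,11,18,25,32}; 5+H={5,12,19,26,33}; 6+H={6,13,20,27,34}


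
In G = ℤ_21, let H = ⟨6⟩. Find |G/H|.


|⟨6⟩| = n / gcd(6, 21) = 21 / 3 = 7
H is normal (ℤ_21 is abelian).
|G/H| = |G| / |H| = 21 / 7 = 3

|G/H| = 3


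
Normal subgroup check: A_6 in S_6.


H = A_6 in S_6
A_6 has index 2 in S_6, and every subgroup of index 2 is normal

Yes, normal subgroup


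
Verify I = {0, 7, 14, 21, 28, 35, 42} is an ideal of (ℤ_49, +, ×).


Check ideal conditions for I = {0, 7, 14, 21, 28, 35, 42} in ℤ_49:
(1) I is an additive subgroup? Yes
(2) For r ∈ ℤ_49 and a ∈ I: r·a ∈ I? Yes

Yes, I is an ideal of ℤ_49


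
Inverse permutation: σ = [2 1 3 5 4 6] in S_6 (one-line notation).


To find σ⁻¹, swap domain and range:
σ(1) = 2 → σ⁻¹(2) = 1
σ(2) = 1 → σ⁻¹(1) = 2
σ(3) = 3 → σ⁻¹(3) = 3
σ(4) = 5 → σ⁻¹(5) = 4
σ(5) = 4 → σ⁻¹(4) = 5
σ(6) = 6 → σ⁻¹(6) = 6

σ⁻¹ = [2 1 3 5 4 6]


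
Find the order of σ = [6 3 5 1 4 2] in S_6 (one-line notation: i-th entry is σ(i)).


Cycle decomposition: (1 6 2 3 5 4)
Cycle lengths: 6
Order = lcm(6) = 6

ord(σ) = 6


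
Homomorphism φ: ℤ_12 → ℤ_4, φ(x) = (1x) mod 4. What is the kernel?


Kernel = preimage of identity
ker(φ) = {x ∈ ℤ_12 : 1x ≡ 0 (mod 4)}. Since 4 | 12, φ is well-defined. The kernel is the cyclic subgroup ⟨4⟩ of ℤ_12 (order 3), i.e. {0, 4, 8}

ker(φ) = {0, 4, 8}


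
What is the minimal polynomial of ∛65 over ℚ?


∛65 satisfies x³ - 65 = 0, irreducible over ℚ (no rational root; 65 is not a perfect cube)

Minimal polynomial: x³ - 65


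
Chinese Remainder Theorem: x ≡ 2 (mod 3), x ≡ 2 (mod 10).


m₁ = 3, m₂ = 10, gcd = 1, so CRT applies. M = m₁·m₂ = 30
Let M₁ = M/m₁ = 10, M₂ = M/m₂ = 3
Find y₁ ≡ M₁⁻¹ (mod m₁): 10⁻¹ ≡ 1 (mod 3)
Find y₂ ≡ M₂⁻¹ (mod m₂): 3⁻¹ ≡ 7 (mod 10)
x = a₁·M₁·y₁ + a₂·M₂·y₂ = 2·10·1 + 2·3·7 = 62
Reduce mod 30: x ≡ 2
Check: 2 mod 3 = 2 ✓, 2 mod 10 = 2 ✓

x ≡ 2 (mod 30)


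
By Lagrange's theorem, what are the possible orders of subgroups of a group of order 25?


Lagrange's theorem: |H| divides |G|
|G| = 25
Divisors of 25: 1, 5, 25

Possible subgroup orders: {1, 5, 25}


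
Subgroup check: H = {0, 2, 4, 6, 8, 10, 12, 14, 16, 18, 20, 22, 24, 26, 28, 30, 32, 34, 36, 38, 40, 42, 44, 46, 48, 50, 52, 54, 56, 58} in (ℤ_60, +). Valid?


Subgroup test for H = {0, 2, 4, 6, 8, 10, 12, 14, 16, 18, 20, 22, 24, 26, 28, 30, 32, 34, 36, 38, 40, 42, 44, 46, 48, 50, 52, 54, 56, 58} in (ℤ_60, +):
(1) 0 ∈ H? Yes
(2) Closure: for all a,b ∈ H, (a+b) mod 60 ∈ H? Yes
(3) Inverses: for all a ∈ H, -a mod 60 ∈ H? Yes

Yes, H is a subgroup of ℤ_60


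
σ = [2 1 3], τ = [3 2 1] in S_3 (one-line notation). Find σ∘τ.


σ∘τ: apply τ first, then σ
1 →τ 3 →σ 3
2 →τ 2 →σ 1
3 →τ 1 →σ 2

σ∘τ = [3 1 2]


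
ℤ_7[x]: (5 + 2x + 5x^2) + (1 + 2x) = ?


Add coefficients mod 7:
x^0: 5 + 1 = 6 (mod 7)
x^1: 2 + 2 = 4 (mod 7)
x^2: 5 + 0 = 5 (mod 7)
Result: 6 + 4x + 5x^2

f + g = 6 + 4x + 5x^2


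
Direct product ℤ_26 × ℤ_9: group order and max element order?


|ℤ_26 × ℤ_9| = 26 × 9 = 234
Max element order = lcm(26,9) = 234
Cyclic? Yes (gcd=1)

|ℤ_26×ℤ_9| = 234, max element order = 234


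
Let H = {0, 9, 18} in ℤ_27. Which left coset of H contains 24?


24 + H = {24 + h (mod 27) : h ∈ H}
24+0=24, 24+9=6, 24+18=15
24 + H = {6, 15, 24} = 6 + H

24 + H = {6, 15, 24}


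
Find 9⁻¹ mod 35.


Use the extended Euclidean algorithm to write 1 = 9·s + 35·t; then s mod 35 is the inverse.
Euclidean algorithm:
  9 = 0·35 + 9
  35 = 3·9 + 8
  9 = 1·8 + 1
  8 = 8·1 + 0
gcd(9,35) = 1
Back-substitution gives: 9·(4) + 35·(-1) = 1
So 9⁻¹ ≡ 4 ≡ 4 (mod 35)
Check: 9 × 4 = 36 ≡ 1 (mod 35) ✓

9⁻¹ ≡ 4 (mod 35)


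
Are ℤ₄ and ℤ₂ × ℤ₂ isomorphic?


Comparing ℤ₄ and ℤ₂ × ℤ₂:
ℤ₄ has an element of order 4; ℤ₂×ℤ₂ has exponent 2

No, ℤ₄ ≇ ℤ₂ × ℤ₂


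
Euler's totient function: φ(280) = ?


Factor n: 280 = 2^3 × 5 × 7
φ(n) = n · ∏(1 - 1/p) over distinct primes p | n
φ(280) = 280 · (1 - 1/2) · (1 - 1/5) · (1 - 1/7) = 96

φ(280) = 96


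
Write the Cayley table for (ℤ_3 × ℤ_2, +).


Elements: {(0,0), (0,1), (1,0), (1,1), (2,0), (2,1)}
Operation: componentwise addition mod (3, 2)
Entry (a, b) = ((a₁+b₁) mod 3, (a₂+b₂) mod 2)

Cayley table:
      | (0,0) | (0,1) | (1,0) | (1,1) | (2,0) | (2,1)
(0,0) | (0,0) | (0,1) | (1,0) | (1,1) | (2,0) | (2,1)
(0,1) | (0,1) | (0,0) | (1,1) | (1,0) | (2,1) | (2,0)
(1,0) | (1,0) | (1,1) | (2,0) | (2,1) | (0,0) | (0,1)
(1,1) | (1,1) | (1,0) | (2,1) | (2,0) | (0,1) | (0,0)
(2,0) | (2,0) | (2,1) | (0,0) | (0,1) | (1,0) | (1,1)
(2,1) | (2,1) | (2,0) | (0,1) | (0,0) | (1,1) | (1,0)


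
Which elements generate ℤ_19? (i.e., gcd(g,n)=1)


g generates ℤ_n iff gcd(g,n) = 1
Prime factors of 19: 19
Generators are g ∈ {1,...,18} not divisible by any of these primes.
Generators: {1, 2, 3, 4, 5, 6, 7, 8, 9, 10, 11, 12, 13, 14, 15, 16, 17, 18}
Number of generators = φ(19) = 18

Generators of ℤ_19 = {1, 2, 3, 4, 5, 6, 7, 8, 9, 10, 11, 12, 13, 14, 15, 16, 17, 18}


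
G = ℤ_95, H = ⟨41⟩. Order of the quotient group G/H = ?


|⟨41⟩| = n / gcd(41, 95) = 95 / 1 = 95
H is normal (ℤ_95 is abelian).
|G/H| = |G| / |H| = 95 / 95 = 1

|G/H| = 1


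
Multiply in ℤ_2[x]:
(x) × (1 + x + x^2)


Expand and collect like terms; reduce coefficients mod 2:
x^0: 0·1 = 0 ≡ 0 (mod 2)
x^1: 0·1 + 1·1 = 1 ≡ 1 (mod 2)
x^2: 0·1 + 1·1 = 1 ≡ 1 (mod 2)
x^3: 1·1 = 1 ≡ 1 (mod 2)
Result: x + x^2 + x^3

f · g = x + x^2 + x^3


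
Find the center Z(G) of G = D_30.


Z(G) = {g ∈ G | gx = xg for all x ∈ G}
For even n, Z(D_n) = {e, r^(n/2)}: the 180° rotation r^15 commutes with every reflection and rotation

Z(D_30) = {e, r^15}


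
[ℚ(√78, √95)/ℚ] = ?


[ℚ(√78,√95):ℚ] = [ℚ(√78,√95):ℚ(√78)]·[ℚ(√78):ℚ] = 2·2 = 4

[ℚ(√78, √95)/ℚ] = 4


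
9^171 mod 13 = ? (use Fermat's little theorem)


Fermat's little theorem: if p is prime and gcd(a,p)=1, then a^(p-1) ≡ 1 (mod p)
p = 13 is prime, gcd(9,13) = 1
Reduce exponent: 171 mod 12 = 3
So 9^171 ≡ 9^3 (mod 13)
9^3 mod 13 = 1

9^171 ≡ 1 (mod 13)


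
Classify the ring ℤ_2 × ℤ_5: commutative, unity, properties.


Direct product ring; commutative with unity (1,1); but (1,0)·(0,1) = (0,0) gives zero divisors, so not an integral domain
Commutative: Yes
Integral domain: No
Has unity: Yes

ℤ_2 × ℤ_5: Commutative=Yes, Unity=Yes


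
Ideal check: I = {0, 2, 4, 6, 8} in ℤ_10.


Check ideal conditions for I = {0, 2, 4, 6, 8} in ℤ_10:
(1) I is an additive subgroup? Yes
(2) For r ∈ ℤ_10 and a ∈ I: r·a ∈ I? Yes

Yes, I is an ideal of ℤ_10


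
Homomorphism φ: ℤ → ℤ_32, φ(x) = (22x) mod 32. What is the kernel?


Kernel = preimage of identity
ker(φ) = {x ∈ ℤ : 22x ≡ 0 (mod 32)}. gcd(22,32) = 2, so 22x ≡ 0 (mod 32) ⟺ x ≡ 0 (mod 32/2 = 16). Hence ker(φ) = 16ℤ

ker(φ) = 16ℤ


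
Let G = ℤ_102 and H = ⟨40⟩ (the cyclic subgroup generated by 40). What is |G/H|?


|⟨40⟩| = n / gcd(40, 102) = 102 / 2 = 51
H is normal (ℤ_102 is abelian).
|G/H| = |G| / |H| = 102 / 51 = 2

|G/H| = 2


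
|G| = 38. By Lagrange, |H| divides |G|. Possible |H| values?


Lagrange's theorem: |H| divides |G|
|G| = 38
Divisors of 38: 1, 2, 19, 38

Possible subgroup orders: {1, 2, 19, 38}


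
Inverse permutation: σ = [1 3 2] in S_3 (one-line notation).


To find σ⁻¹, swap domain and range:
σ(1) = 1 → σ⁻¹(1) = 1
σ(2) = 3 → σ⁻¹(3) = 2
σ(3) = 2 → σ⁻¹(2) = 3

σ⁻¹ = [1 3 2]


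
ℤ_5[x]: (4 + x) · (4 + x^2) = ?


Expand and collect like terms; reduce coefficients mod 5:
x^0: 4·4 = 16 ≡ 1 (mod 5)
x^1: 4·0 + 1·4 = 4 ≡ 4 (mod 5)
x^2: 4·1 + 1·0 = 4 ≡ 4 (mod 5)
x^3: 1·1 = 1 ≡ 1 (mod 5)
Result: 1 + 4x + 4x^2 + x^3

f · g = 1 + 4x + 4x^2 + x^3


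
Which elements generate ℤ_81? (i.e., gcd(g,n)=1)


g generates ℤ_n iff gcd(g,n) = 1
Prime factors of 81: 3
Generators are g ∈ {1,...,80} not divisible by any of these primes.
Generators: {1, 2, 4, 5, 7, 8, 10, 11, 13, 14, 16, 17, 19, 20, 22, 23, 25, 26, 28, 29, 31, 32, 34, 35, 37, 38, 40, 41, 43, 44, 46, 47, 49, 50, 52, 53, 55, 56, 58, 59, 61, 62, 64, 65, 67, 68, 70, 71, 73, 74, 76, 77, 79, 80}
Number of generators = φ(81) = 54

Generators of ℤ_81 = {1, 2, 4, 5, 7, 8, 10, 11, 13, 14, 16, 17, 19, 20, 22, 23, 25, 26, 28, 29, 31, 32, 34, 35, 37, 38, 40, 41, 43, 44, 46, 47, 49, 50, 52, 53, 55, 56, 58, 59, 61, 62, 64, 65, 67, 68, 70, 71, 73, 74, 76, 77, 79, 80}


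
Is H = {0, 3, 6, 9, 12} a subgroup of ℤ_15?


Subgroup test for H = {0, 3, 6, 9, 12} in (ℤ_15, +):
(1) 0 ∈ H? Yes
(2) Closure: for all a,b ∈ H, (a+b) mod 15 ∈ H? Yes
(3) Inverses: for all a ∈ H, -a mod 15 ∈ H? Yes

Yes, H is a subgroup of ℤ_15


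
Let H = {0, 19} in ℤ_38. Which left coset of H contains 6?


6 + H = {6 + h (mod 38) : h ∈ H}
6+0=6, 6+19=25

6 + H = {6, 25}


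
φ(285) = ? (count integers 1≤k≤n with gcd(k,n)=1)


Factor n: 285 = 3 × 5 × 19
φ(n) = n · ∏(1 - 1/p) over distinct primes p | n
φ(285) = 285 · (1 - 1/3) · (1 - 1/5) · (1 - 1/19) = 144

φ(285) = 144


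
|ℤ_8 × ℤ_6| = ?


|A × B| = |A| · |B|
|ℤ_8 × ℤ_6| = 8 × 6 = 48

|ℤ_8 × ℤ_6| = 48


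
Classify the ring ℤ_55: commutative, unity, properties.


ℤ_55 is a commutative ring with unity 1; 55 = 5×11 is composite, so 5·11 ≡ 0 gives zero divisors (not an integral domain)
Commutative: Yes
Integral domain: No
Has unity: Yes

ℤ_55: Commutative=Yes, Unity=Yes


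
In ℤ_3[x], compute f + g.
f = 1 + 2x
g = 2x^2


Add coefficients mod 3:
x^0: 1 + 0 = 1 (mod 3)
x^1: 2 + 0 = 2 (mod 3)
x^2: 0 + 2 = 2 (mod 3)
Result: 1 + 2x + 2x^2

f + g = 1 + 2x + 2x^2


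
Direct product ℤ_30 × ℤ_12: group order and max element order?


|ℤ_30 × ℤ_12| = 30 × 12 = 360
Max element order = lcm(30,12) = 60
Cyclic? No (gcd=6)

|ℤ_30×ℤ_12| = 360, max element order = 60


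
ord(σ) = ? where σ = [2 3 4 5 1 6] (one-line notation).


Cycle decomposition: (1 2 3 4 5)
Cycle lengths: 5
Order = lcm(5) = 5

ord(σ) = 5


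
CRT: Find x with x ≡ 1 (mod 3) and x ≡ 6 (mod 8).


m₁ = 3, m₂ = 8, gcd = 1, so CRT applies. M = m₁·m₂ = 24
Let M₁ = M/m₁ = 8, M₂ = M/m₂ = 3
Find y₁ ≡ M₁⁻¹ (mod m₁): 8⁻¹ ≡ 2 (mod 3)
Find y₂ ≡ M₂⁻¹ (mod m₂): 3⁻¹ ≡ 3 (mod 8)
x = a₁·M₁·y₁ + a₂·M₂·y₂ = 1·8·2 + 6·3·3 = 70
Reduce mod 24: x ≡ 22
Check: 22 mod 3 = 1 ✓, 22 mod 8 = 6 ✓

x ≡ 22 (mod 24)


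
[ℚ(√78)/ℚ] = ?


√78 has minimal polynomial x² - 78 (irreducible over ℚ since 78 is squarefree)

[ℚ(√78)/ℚ] = 2


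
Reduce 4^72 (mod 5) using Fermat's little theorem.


Fermat's little theorem: if p is prime and gcd(a,p)=1, then a^(p-1) ≡ 1 (mod p)
p = 5 is prime, gcd(4,5) = 1
Reduce exponent: 72 mod 4 = 0
So 4^72 ≡ 4^0 (mod 5)
4^0 = 1

4^72 ≡ 1 (mod 5)


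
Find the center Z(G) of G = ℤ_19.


Z(G) = {g ∈ G | gx = xg for all x ∈ G}
ℤ_19 is abelian, so Z(G) = G

Z(ℤ_19) = ℤ_19


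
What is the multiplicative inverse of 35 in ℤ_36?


Use the extended Euclidean algorithm to write 1 = 35·s + 36·t; then s mod 36 is the inverse.
Euclidean algorithm:
  35 = 0·36 + 35
  36 = 1·35 + 1
  35 = 35·1 + 0
gcd(35,36) = 1
Back-substitution gives: 35·(-1) + 36·(1) = 1
So 35⁻¹ ≡ -1 ≡ 35 (mod 36)
Check: 35 × 35 = 1225 ≡ 1 (mod 36) ✓

35⁻¹ ≡ 35 (mod 36)


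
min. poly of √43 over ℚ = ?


√43 satisfies x² - 43 = 0, irreducible over ℚ since 43 is squarefree

Minimal polynomial: x² - 43


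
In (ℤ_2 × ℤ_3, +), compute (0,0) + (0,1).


Operation: componentwise addition mod (2, 3)
(0,0) + (0,1) = ((a₁+b₁) mod 2, (a₂+b₂) mod 3) with a = (0,0), b = (0,1)

(0,0) + (0,1) = (0,1)


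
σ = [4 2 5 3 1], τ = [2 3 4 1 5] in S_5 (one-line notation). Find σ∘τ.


σ∘τ: apply τ first, then σ
1 →τ 2 →σ 2
2 →τ 3 →σ 5
3 →τ 4 →σ 3
4 →τ 1 →σ 4
5 →τ 5 →σ 1

σ∘τ = [2 5 3 4 1]


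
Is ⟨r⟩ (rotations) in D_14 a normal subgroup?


H = ⟨r⟩ (rotations) in D_14
The rotation subgroup ⟨r⟩ has index 2 in D_14, so it is normal

Yes, normal subgroup


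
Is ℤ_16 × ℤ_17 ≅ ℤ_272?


Comparing ℤ_16 × ℤ_17 and ℤ_272:
gcd(16,17) = 1, so ℤ_16 × ℤ_17 ≅ ℤ_272 (CRT)

Yes, ℤ_16 × ℤ_17 ≅ ℤ_272


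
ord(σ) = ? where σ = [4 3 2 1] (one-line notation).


Cycle decomposition: (1 4) (2 3)
Cycle lengths: 2, 2
Order = lcm(2, 2) = 2

ord(σ) = 2


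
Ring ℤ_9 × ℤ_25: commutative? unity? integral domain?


Direct product ring; commutative with unity (1,1); but (1,0)·(0,1) = (0,0) gives zero divisors, so not an integral domain
Commutative: Yes
Integral domain: No
Has unity: Yes

ℤ_9 × ℤ_25: Commutative=Yes, Unity=Yes


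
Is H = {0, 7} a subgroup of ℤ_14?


Subgroup test for H = {0, 7} in (ℤ_14, +):
(1) 0 ∈ H? Yes
(2) Closure: for all a,b ∈ H, (a+b) mod 14 ∈ H? Yes
(3) Inverses: for all a ∈ H, -a mod 14 ∈ H? Yes

Yes, H is a subgroup of ℤ_14


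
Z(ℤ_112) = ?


Z(G) = {g ∈ G | gx = xg for all x ∈ G}
ℤ_112 is abelian, so Z(G) = G

Z(ℤ_112) = ℤ_112


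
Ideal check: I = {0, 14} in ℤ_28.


Check ideal conditions for I = {0, 14} in ℤ_28:
(1) I is an additive subgroup? Yes
(2) For r ∈ ℤ_28 and a ∈ I: r·a ∈ I? Yes

Yes, I is an ideal of ℤ_28


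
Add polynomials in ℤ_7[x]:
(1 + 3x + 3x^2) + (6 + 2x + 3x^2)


Add coefficients mod 7:
x^0: 1 + 6 = 0 (mod 7)
x^1: 3 + 2 = 5 (mod 7)
x^2: 3 + 3 = 6 (mod 7)
Result: 5x + 6x^2

f + g = 5x + 6x^2


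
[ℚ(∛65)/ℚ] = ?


∛65 has minimal polynomial x³ - 65 (irreducible over ℚ since 65 is not a perfect cube)

[ℚ(∛65)/ℚ] = 3


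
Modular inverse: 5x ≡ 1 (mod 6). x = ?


Use the extended Euclidean algorithm to write 1 = 5·s + 6·t; then s mod 6 is the inverse.
Euclidean algorithm:
  5 = 0·6 + 5
  6 = 1·5 + 1
  5 = 5·1 + 0
gcd(5,6) = 1
Back-substitution gives: 5·(-1) + 6·(1) = 1
So 5⁻¹ ≡ -1 ≡ 5 (mod 6)
Check: 5 × 5 = 25 ≡ 1 (mod 6) ✓

5⁻¹ ≡ 5 (mod 6)


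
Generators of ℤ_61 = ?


g generates ℤ_n iff gcd(g,n) = 1
Prime factors of 61: 61
Generators are g ∈ {1,...,60} not divisible by any of these primes.
Generators: {1, 2, 3, 4, 5, 6, 7, 8, 9, 10, 11, 12, 13, 14, 15, 16, 17, 18, 19, 20, 21, 22, 23, 24, 25, 26, 27, 28, 29, 30, 31, 32, 33, 34, 35, 36, 37, 38, 39, 40, 41, 42, 43, 44, 45, 46, 47, 48, 49, 50, 51, 52, 53, 54, 55, 56, 57, 58, 59, 60}
Number of generators = φ(61) = 60

Generators of ℤ_61 = {1, 2, 3, 4, 5, 6, 7, 8, 9, 10, 11, 12, 13, 14, 15, 16, 17, 18, 19, 20, 21, 22, 23, 24, 25, 26, 27, 28, 29, 30, 31, 32, 33, 34, 35, 36, 37, 38, 39, 40, 41, 42, 43, 44, 45, 46, 47, 48, 49, 50, 51, 52, 53, 54, 55, 56, 57, 58, 59, 60}


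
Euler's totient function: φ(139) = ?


Factor n: 139 = 139
φ(n) = n · ∏(1 - 1/p) over distinct primes p | n
φ(139) = 139 · (1 - 1/139) = 138

φ(139) = 138


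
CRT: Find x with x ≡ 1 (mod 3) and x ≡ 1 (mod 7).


m₁ = 3, m₂ = 7, gcd = 1, so CRT applies. M = m₁·m₂ = 21
Let M₁ = M/m₁ = 7, M₂ = M/m₂ = 3
Find y₁ ≡ M₁⁻¹ (mod m₁): 7⁻¹ ≡ 1 (mod 3)
Find y₂ ≡ M₂⁻¹ (mod m₂): 3⁻¹ ≡ 5 (mod 7)
x = a₁·M₁·y₁ + a₂·M₂·y₂ = 1·7·1 + 1·3·5 = 22
Reduce mod 21: x ≡ 1
Check: 1 mod 3 = 1 ✓, 1 mod 7 = 1 ✓

x ≡ 1 (mod 21)
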